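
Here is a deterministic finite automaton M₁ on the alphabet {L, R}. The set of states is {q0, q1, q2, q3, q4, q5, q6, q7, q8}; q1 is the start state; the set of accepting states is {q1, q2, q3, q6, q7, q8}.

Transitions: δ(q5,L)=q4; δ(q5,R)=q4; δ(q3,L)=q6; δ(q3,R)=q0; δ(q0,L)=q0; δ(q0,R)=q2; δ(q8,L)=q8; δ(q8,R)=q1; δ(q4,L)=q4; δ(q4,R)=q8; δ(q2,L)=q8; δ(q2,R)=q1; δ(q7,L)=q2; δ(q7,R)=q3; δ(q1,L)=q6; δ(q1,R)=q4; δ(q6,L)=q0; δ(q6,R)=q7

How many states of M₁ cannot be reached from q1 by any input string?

1

Starting at q1 and following transitions, the reachable set is {q0, q1, q2, q3, q4, q6, q7, q8}. That leaves q5 unreachable — 1 in total.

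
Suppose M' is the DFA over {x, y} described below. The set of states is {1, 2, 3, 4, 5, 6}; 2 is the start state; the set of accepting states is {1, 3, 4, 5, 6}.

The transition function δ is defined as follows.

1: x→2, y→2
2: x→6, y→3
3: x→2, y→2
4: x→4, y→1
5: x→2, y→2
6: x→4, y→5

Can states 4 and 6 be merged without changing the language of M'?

Every state is reachable, so we keep all 6.
P0 = {1,3,4,5,6} | {2}.
Refine {1,3,4,5,6} on symbol x: members go to different blocks, giving {1,3,5} and {4,6}.
The partition is now stable with 3 blocks: {1,3,5} | {2} | {4,6}.
4 and 6 lie in the same block of the stable partition, so they are equivalent — no string distinguishes them.

Yes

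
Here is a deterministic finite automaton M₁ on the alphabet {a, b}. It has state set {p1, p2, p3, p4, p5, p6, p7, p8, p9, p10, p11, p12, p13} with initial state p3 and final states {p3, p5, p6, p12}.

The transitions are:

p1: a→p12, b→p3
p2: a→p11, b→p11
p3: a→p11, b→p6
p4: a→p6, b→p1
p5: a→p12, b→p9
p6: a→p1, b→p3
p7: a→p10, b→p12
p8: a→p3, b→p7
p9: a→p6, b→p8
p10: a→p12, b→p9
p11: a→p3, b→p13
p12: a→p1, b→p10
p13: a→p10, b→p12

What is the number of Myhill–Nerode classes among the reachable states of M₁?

First remove the unreachable states {p2,p4,p5}; 10 states remain.
Start with accepting vs non-accepting: {p3,p6,p12} | {p1,p7,p8,p9,p10,p11,p13}.
Split {p3,p6,p12} by δ(·,b) → {p3,p6} and {p12}.
Refine {p1,p7,p8,p9,p10,p11,p13} on symbol a: members go to different blocks, giving {p8,p9,p11} and {p1,p10} and {p7,p13}.
Refine {p3,p6} on symbol a: members go to different blocks, giving {p3} and {p6}.
On input a, block {p8,p9,p11} splits into {p8,p11} and {p9}.
On input b, block {p1,p10} splits into {p1} and {p10}.
Stable partition: {p3} | {p8,p11} | {p12} | {p1} | {p7,p13} | {p6} | {p9} | {p10} — 8 equivalence classes.

8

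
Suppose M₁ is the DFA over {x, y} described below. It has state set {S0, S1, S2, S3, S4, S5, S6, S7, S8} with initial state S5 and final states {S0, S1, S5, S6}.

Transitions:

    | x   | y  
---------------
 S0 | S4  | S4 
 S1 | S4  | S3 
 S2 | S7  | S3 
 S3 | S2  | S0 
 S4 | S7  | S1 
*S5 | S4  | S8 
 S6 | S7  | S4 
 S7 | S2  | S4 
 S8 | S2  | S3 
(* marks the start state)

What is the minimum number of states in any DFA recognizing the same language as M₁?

First remove the unreachable states {S6}; 8 states remain.
Start with accepting vs non-accepting: {S0,S1,S5} | {S2,S3,S4,S7,S8}.
Split {S2,S3,S4,S7,S8} by δ(·,y) → {S2,S7,S8} and {S3,S4}.
Refine {S0,S1,S5} on symbol y: members go to different blocks, giving {S0,S1} and {S5}.
No further refinement is possible. Final partition (4 blocks): {S0,S1} | {S2,S7,S8} | {S3,S4} | {S5}.

4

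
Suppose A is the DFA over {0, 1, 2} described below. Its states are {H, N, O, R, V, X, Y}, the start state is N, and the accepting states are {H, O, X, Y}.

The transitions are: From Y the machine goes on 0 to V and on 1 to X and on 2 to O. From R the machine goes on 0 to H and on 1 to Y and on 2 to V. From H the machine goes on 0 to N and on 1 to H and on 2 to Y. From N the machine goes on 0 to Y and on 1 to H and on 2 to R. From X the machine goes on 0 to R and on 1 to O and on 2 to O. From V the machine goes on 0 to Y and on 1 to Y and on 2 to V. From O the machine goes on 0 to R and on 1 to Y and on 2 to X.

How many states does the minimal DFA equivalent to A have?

2

All states are reachable from the start state.
P0 = {H,O,X,Y} | {N,R,V}.
The partition is now stable with 2 blocks: {H,O,X,Y} | {N,R,V}.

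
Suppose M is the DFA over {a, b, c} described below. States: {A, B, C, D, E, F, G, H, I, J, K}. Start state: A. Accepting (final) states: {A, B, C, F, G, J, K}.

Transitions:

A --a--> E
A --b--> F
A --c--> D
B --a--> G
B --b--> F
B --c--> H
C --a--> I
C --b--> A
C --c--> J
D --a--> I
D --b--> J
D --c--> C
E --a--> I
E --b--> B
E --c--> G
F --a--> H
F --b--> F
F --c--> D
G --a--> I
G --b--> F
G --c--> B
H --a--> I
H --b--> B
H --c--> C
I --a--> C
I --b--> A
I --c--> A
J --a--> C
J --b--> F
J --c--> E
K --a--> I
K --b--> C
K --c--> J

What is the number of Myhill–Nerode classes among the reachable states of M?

Reachable states from the start: {A,B,C,D,E,F,G,H,I,J}. Unreachable: {K} — drop them.
Start with accepting vs non-accepting: {A,B,C,F,G,J} | {D,E,H,I}.
Split {A,B,C,F,G,J} by δ(·,a) → {A,C,F,G} and {B,J}.
Refine {A,C,F,G} on symbol c: members go to different blocks, giving {A,F} and {C,G}.
Refine {D,E,H,I} on symbol a: members go to different blocks, giving {D,E,H} and {I}.
No further refinement is possible. Final partition (5 blocks): {A,F} | {D,E,H} | {B,J} | {C,G} | {I}.

5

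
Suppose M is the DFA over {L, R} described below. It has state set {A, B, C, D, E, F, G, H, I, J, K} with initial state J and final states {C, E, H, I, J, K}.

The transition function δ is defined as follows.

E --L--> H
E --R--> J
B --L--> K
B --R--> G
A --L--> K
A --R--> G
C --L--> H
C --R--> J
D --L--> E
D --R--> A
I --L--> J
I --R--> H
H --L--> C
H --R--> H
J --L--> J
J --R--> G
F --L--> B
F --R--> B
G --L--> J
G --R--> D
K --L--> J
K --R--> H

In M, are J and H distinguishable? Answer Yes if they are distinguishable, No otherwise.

First remove the unreachable states {B,F,I}; 8 states remain.
Start with accepting vs non-accepting: {C,E,H,J,K} | {A,D,G}.
Refine {C,E,H,J,K} on symbol R: members go to different blocks, giving {C,E,H,K} and {J}.
Split {C,E,H,K} by δ(·,L) → {C,E,H} and {K}.
Split {C,E,H} by δ(·,R) → {C,E} and {H}.
On input L, block {A,D,G} splits into {A} and {D} and {G}.
No further refinement is possible. Final partition (7 blocks): {C,E} | {A} | {J} | {K} | {H} | {D} | {G}.
J and H end up in different blocks, so they are distinguishable. For instance, the string 'R' is accepted from only H.

Yes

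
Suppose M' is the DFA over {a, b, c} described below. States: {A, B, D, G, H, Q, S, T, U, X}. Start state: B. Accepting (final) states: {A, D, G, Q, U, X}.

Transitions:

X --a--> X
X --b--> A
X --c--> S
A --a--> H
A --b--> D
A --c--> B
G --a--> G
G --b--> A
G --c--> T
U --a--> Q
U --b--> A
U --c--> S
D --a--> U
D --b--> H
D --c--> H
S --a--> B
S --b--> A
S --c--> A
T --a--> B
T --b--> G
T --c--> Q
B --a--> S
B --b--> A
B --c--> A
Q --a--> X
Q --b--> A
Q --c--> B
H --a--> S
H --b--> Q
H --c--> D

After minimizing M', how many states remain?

States {G,T} cannot be reached from the start state, so discard them.
Start with accepting vs non-accepting: {A,D,Q,U,X} | {B,H,S}.
Refine {A,D,Q,U,X} on symbol a: members go to different blocks, giving {D,Q,U,X} and {A}.
Split {D,Q,U,X} by δ(·,b) → {Q,U,X} and {D}.
On input b, block {B,H,S} splits into {B,S} and {H}.
Stable partition: {Q,U,X} | {B,S} | {A} | {D} | {H} — 5 equivalence classes.

5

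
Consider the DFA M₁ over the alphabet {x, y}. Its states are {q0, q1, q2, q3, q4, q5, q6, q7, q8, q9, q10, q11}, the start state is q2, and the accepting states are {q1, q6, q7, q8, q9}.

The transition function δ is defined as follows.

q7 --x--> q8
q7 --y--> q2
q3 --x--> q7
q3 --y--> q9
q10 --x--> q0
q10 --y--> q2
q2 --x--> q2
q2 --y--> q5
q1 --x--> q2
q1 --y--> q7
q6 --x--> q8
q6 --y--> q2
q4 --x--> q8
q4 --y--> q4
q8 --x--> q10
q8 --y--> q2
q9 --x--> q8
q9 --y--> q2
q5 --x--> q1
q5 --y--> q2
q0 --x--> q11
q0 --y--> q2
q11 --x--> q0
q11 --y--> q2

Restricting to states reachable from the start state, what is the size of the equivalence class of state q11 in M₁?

States {q3,q4,q6,q9} cannot be reached from the start state, so discard them.
P0 = {q1,q7,q8} | {q0,q2,q5,q10,q11}.
Split {q1,q7,q8} by δ(·,x) → {q1,q8} and {q7}.
Split {q1,q8} by δ(·,y) → {q1} and {q8}.
Split {q0,q2,q5,q10,q11} by δ(·,x) → {q0,q2,q10,q11} and {q5}.
Refine {q0,q2,q10,q11} on symbol y: members go to different blocks, giving {q0,q10,q11} and {q2}.
The partition is now stable with 6 blocks: {q1} | {q0,q10,q11} | {q7} | {q8} | {q5} | {q2}.
State q11 belongs to the block {q0,q10,q11}, which has 3 states.

3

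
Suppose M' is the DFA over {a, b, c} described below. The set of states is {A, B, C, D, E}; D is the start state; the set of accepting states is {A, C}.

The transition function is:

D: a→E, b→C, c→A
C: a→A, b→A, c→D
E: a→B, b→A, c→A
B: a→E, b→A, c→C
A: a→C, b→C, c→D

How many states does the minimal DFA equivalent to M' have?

P0 = {A,C} | {B,D,E}.
Stable partition: {A,C} | {B,D,E} — 2 equivalence classes.

2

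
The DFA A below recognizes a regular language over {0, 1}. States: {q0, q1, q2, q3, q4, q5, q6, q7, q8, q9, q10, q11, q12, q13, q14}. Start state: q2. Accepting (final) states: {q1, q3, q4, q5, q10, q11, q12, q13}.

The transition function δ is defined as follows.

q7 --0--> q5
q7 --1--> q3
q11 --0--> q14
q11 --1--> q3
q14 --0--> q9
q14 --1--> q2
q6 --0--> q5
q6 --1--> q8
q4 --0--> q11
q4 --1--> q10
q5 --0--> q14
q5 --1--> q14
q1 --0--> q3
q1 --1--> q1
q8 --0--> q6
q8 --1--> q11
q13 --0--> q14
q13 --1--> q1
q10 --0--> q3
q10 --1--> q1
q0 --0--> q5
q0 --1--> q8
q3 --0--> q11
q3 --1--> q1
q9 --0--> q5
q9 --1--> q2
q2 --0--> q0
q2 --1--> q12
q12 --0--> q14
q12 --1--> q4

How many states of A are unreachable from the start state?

2

No path from q2 leads to q7, q13; the other 13 states are all reachable.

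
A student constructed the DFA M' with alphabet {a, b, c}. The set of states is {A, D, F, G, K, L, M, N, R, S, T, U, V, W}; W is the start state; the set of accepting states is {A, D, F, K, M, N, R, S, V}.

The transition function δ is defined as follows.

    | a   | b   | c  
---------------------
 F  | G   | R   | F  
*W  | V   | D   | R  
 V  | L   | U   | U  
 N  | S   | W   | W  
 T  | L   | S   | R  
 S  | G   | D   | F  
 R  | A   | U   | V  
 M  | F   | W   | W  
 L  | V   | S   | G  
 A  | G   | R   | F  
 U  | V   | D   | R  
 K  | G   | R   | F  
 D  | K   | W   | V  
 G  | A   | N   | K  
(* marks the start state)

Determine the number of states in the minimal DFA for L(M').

First remove the unreachable states {M,T}; 12 states remain.
Start with accepting vs non-accepting: {A,D,F,K,N,R,S,V} | {G,L,U,W}.
Split {A,D,F,K,N,R,S,V} by δ(·,a) → {A,F,K,S,V} and {D,N,R}.
On input b, block {A,F,K,S,V} splits into {A,F,K,S} and {V}.
Refine {G,L,U,W} on symbol a: members go to different blocks, giving {L,U,W} and {G}.
On input b, block {L,U,W} splits into {U,W} and {L}.
Refine {D,N,R} on symbol c: members go to different blocks, giving {D,R} and {N}.
No further refinement is possible. Final partition (7 blocks): {A,F,K,S} | {U,W} | {D,R} | {V} | {G} | {L} | {N}.

7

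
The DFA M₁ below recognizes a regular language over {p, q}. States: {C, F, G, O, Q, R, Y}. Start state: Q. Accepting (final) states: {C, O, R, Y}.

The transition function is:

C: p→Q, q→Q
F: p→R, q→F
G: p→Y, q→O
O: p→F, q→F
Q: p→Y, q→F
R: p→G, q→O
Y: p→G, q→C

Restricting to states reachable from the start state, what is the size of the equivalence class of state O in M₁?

2

All states are reachable from the start state.
P0 = {C,O,R,Y} | {F,G,Q}.
Split {C,O,R,Y} by δ(·,q) → {C,O} and {R,Y}.
Refine {F,G,Q} on symbol q: members go to different blocks, giving {F,Q} and {G}.
No further refinement is possible. Final partition (4 blocks): {C,O} | {F,Q} | {R,Y} | {G}.
State O belongs to the block {C,O}, which has 2 states.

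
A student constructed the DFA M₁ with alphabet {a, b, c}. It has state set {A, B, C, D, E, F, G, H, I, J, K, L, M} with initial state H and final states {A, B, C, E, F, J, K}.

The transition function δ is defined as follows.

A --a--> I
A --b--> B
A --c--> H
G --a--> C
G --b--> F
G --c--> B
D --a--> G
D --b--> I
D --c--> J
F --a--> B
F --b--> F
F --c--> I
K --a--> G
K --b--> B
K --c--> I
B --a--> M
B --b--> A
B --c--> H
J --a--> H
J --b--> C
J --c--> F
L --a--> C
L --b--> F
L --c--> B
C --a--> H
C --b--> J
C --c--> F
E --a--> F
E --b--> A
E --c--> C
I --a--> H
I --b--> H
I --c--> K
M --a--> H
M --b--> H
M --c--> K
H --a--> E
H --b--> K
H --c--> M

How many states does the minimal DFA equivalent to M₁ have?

States {D,L} cannot be reached from the start state, so discard them.
Start with accepting vs non-accepting: {A,B,C,E,F,J,K} | {G,H,I,M}.
On input a, block {A,B,C,E,F,J,K} splits into {A,B,C,J,K} and {E,F}.
On input c, block {A,B,C,J,K} splits into {A,B,K} and {C,J}.
On input a, block {G,H,I,M} splits into {I,M} and {G} and {H}.
On input a, block {A,B,K} splits into {A,B} and {K}.
Refine {E,F} on symbol a: members go to different blocks, giving {E} and {F}.
No further refinement is possible. Final partition (8 blocks): {A,B} | {I,M} | {E} | {C,J} | {G} | {H} | {K} | {F}.

8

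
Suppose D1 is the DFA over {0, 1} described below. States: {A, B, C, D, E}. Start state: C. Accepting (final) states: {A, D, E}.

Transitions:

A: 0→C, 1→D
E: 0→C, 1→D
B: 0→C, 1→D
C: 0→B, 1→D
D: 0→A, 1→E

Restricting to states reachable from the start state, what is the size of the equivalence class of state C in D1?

All states are reachable from the start state.
Start with accepting vs non-accepting: {A,D,E} | {B,C}.
Refine {A,D,E} on symbol 0: members go to different blocks, giving {A,E} and {D}.
No further refinement is possible. Final partition (3 blocks): {A,E} | {B,C} | {D}.
The equivalence class containing C is {B,C}, of size 2.

2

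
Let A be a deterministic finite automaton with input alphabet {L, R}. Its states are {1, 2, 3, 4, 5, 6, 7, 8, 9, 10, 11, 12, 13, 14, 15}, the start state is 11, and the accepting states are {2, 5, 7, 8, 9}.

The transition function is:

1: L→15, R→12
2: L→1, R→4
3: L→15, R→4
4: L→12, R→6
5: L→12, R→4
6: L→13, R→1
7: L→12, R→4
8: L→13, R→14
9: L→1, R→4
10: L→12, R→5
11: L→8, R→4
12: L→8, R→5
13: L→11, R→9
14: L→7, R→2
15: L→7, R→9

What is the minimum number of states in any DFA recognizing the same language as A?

10

Reachable states from the start: {1,2,4,5,6,7,8,9,11,12,13,14,15}. Unreachable: {3,10} — drop them.
P0 = {2,5,7,8,9} | {1,4,6,11,12,13,14,15}.
Refine {1,4,6,11,12,13,14,15} on symbol L: members go to different blocks, giving {1,4,6,13} and {11,12,14,15}.
Refine {2,5,7,8,9} on symbol L: members go to different blocks, giving {2,8,9} and {5,7}.
Refine {2,8,9} on symbol R: members go to different blocks, giving {2,9} and {8}.
Refine {1,4,6,13} on symbol L: members go to different blocks, giving {1,4,13} and {6}.
On input R, block {1,4,13} splits into {1} and {4} and {13}.
Refine {11,12,14,15} on symbol L: members go to different blocks, giving {11,12} and {14,15}.
Split {11,12} by δ(·,R) → {11} and {12}.
No further refinement is possible. Final partition (10 blocks): {2,9} | {1} | {11} | {5,7} | {8} | {6} | {4} | {13} | {14,15} | {12}.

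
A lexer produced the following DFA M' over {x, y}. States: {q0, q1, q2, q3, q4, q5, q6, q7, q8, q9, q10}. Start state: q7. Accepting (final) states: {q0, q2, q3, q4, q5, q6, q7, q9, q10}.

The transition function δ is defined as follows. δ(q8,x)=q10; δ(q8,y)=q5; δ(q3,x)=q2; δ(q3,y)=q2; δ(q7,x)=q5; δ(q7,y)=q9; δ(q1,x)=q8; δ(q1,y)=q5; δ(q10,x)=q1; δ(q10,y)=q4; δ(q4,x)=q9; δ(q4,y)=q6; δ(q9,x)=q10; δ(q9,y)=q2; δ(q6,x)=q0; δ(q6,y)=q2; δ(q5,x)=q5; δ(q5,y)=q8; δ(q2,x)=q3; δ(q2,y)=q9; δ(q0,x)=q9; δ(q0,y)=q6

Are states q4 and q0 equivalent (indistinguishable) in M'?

Start with accepting vs non-accepting: {q0,q2,q3,q4,q5,q6,q7,q9,q10} | {q1,q8}.
On input x, block {q0,q2,q3,q4,q5,q6,q7,q9,q10} splits into {q0,q2,q3,q4,q5,q6,q7,q9} and {q10}.
Split {q0,q2,q3,q4,q5,q6,q7,q9} by δ(·,x) → {q0,q2,q3,q4,q5,q6,q7} and {q9}.
Refine {q0,q2,q3,q4,q5,q6,q7} on symbol x: members go to different blocks, giving {q2,q3,q5,q6,q7} and {q0,q4}.
Split {q2,q3,q5,q6,q7} by δ(·,x) → {q2,q3,q5,q7} and {q6}.
On input y, block {q2,q3,q5,q7} splits into {q2,q7} and {q3} and {q5}.
On input x, block {q2,q7} splits into {q2} and {q7}.
On input x, block {q1,q8} splits into {q1} and {q8}.
Stable partition: {q2} | {q1} | {q10} | {q9} | {q0,q4} | {q6} | {q3} | {q5} | {q7} | {q8} — 10 equivalence classes.
q4 and q0 lie in the same block of the stable partition, so they are equivalent — no string distinguishes them.

Yes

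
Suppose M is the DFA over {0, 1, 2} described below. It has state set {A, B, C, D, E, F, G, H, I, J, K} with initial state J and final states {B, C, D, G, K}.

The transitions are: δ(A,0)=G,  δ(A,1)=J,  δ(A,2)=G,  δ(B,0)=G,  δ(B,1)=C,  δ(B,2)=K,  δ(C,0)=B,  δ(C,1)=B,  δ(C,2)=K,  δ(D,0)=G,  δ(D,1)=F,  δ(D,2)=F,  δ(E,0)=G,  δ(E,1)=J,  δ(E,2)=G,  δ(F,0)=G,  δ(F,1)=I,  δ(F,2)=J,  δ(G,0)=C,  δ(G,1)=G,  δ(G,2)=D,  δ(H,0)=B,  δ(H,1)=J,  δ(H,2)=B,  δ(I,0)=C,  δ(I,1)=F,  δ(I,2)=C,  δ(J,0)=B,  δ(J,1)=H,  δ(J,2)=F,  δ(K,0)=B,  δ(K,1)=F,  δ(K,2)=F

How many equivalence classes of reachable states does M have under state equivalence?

Reachable states from the start: {B,C,D,F,G,H,I,J,K}. Unreachable: {A,E} — drop them.
P0 = {B,C,D,G,K} | {F,H,I,J}.
On input 1, block {B,C,D,G,K} splits into {B,C,G} and {D,K}.
Refine {F,H,I,J} on symbol 2: members go to different blocks, giving {F,J} and {H,I}.
The partition is now stable with 4 blocks: {B,C,G} | {F,J} | {D,K} | {H,I}.

4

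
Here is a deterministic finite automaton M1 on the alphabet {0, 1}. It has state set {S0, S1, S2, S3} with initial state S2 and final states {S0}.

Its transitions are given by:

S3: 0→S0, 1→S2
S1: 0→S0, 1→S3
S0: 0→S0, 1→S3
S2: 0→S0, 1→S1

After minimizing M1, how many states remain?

Every state is reachable, so we keep all 4.
P0 = {S0} | {S1,S2,S3}.
No further refinement is possible. Final partition (2 blocks): {S0} | {S1,S2,S3}.

2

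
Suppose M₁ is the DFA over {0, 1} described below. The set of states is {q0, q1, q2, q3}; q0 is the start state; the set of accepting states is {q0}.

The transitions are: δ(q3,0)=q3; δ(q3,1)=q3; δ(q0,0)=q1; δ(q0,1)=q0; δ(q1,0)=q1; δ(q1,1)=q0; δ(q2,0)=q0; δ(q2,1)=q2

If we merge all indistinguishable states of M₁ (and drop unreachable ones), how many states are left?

2

States {q2,q3} cannot be reached from the start state, so discard them.
Start with accepting vs non-accepting: {q0} | {q1}.
Stable partition: {q0} | {q1} — 2 equivalence classes.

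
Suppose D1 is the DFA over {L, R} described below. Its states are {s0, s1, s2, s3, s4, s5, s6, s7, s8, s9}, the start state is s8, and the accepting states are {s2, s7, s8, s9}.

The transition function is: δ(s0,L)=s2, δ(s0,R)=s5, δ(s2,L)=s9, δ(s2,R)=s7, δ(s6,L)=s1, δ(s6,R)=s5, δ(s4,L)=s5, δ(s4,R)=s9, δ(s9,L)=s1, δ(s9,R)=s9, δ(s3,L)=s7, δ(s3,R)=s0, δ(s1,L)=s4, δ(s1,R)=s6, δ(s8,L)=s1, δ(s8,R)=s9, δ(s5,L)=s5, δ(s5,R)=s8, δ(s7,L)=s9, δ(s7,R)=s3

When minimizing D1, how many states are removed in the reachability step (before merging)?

4

Starting at s8 and following transitions, the reachable set is {s1, s4, s5, s6, s8, s9}. That leaves s0, s2, s3, s7 unreachable — 4 in total.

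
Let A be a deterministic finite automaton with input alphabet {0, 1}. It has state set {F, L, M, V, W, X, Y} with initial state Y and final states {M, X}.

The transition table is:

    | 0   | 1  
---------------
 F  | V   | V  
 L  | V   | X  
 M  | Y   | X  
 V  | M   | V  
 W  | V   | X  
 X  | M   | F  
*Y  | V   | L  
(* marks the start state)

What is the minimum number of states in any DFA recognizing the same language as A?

Reachable states from the start: {F,L,M,V,X,Y}. Unreachable: {W} — drop them.
Initial partition by acceptance: {M,X} | {F,L,V,Y}.
Refine {M,X} on symbol 0: members go to different blocks, giving {X} and {M}.
Refine {F,L,V,Y} on symbol 0: members go to different blocks, giving {F,L,Y} and {V}.
Refine {F,L,Y} on symbol 1: members go to different blocks, giving {Y} and {F} and {L}.
The partition is now stable with 6 blocks: {X} | {Y} | {M} | {V} | {F} | {L}.

6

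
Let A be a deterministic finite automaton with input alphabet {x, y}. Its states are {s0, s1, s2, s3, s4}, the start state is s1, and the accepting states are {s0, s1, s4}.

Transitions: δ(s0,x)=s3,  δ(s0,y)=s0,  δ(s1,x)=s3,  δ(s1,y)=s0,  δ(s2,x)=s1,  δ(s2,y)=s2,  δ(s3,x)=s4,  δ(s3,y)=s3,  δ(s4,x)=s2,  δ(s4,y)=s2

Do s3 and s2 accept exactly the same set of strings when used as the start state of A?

All states are reachable from the start state.
Initial partition by acceptance: {s0,s1,s4} | {s2,s3}.
Split {s0,s1,s4} by δ(·,y) → {s0,s1} and {s4}.
Refine {s2,s3} on symbol x: members go to different blocks, giving {s2} and {s3}.
Stable partition: {s0,s1} | {s2} | {s4} | {s3} — 4 equivalence classes.
s3 and s2 end up in different blocks, so they are distinguishable. For instance, the string 'xy' is accepted from only s2.

No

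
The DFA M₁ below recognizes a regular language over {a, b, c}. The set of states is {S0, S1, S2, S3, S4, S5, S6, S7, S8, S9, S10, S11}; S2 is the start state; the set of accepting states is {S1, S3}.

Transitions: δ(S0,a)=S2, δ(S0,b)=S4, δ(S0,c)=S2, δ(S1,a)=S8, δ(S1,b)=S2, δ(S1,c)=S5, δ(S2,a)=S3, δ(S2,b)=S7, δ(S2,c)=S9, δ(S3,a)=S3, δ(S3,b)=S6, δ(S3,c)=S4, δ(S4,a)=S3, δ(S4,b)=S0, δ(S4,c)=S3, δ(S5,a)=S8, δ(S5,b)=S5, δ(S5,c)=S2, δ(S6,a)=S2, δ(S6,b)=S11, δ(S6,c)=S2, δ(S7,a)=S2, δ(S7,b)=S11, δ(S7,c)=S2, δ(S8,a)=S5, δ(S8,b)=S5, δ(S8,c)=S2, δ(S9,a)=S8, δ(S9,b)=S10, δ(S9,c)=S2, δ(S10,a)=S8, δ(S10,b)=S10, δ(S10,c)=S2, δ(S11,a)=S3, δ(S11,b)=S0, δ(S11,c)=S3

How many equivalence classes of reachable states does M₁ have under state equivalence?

5

States {S1} cannot be reached from the start state, so discard them.
Start with accepting vs non-accepting: {S3} | {S0,S2,S4,S5,S6,S7,S8,S9,S10,S11}.
Refine {S0,S2,S4,S5,S6,S7,S8,S9,S10,S11} on symbol a: members go to different blocks, giving {S0,S5,S6,S7,S8,S9,S10} and {S2,S4,S11}.
Refine {S0,S5,S6,S7,S8,S9,S10} on symbol a: members go to different blocks, giving {S5,S8,S9,S10} and {S0,S6,S7}.
On input c, block {S2,S4,S11} splits into {S4,S11} and {S2}.
No further refinement is possible. Final partition (5 blocks): {S3} | {S5,S8,S9,S10} | {S4,S11} | {S0,S6,S7} | {S2}.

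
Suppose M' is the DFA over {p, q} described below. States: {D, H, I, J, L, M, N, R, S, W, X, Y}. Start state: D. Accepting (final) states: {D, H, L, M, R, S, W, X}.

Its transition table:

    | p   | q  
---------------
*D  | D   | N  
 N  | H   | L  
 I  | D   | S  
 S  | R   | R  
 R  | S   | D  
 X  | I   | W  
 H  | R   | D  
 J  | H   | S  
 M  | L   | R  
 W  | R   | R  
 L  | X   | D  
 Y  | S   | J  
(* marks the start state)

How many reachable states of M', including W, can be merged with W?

States {J,M,Y} cannot be reached from the start state, so discard them.
Start with accepting vs non-accepting: {D,H,L,R,S,W,X} | {I,N}.
Refine {D,H,L,R,S,W,X} on symbol p: members go to different blocks, giving {D,H,L,R,S,W} and {X}.
Refine {D,H,L,R,S,W} on symbol p: members go to different blocks, giving {D,H,R,S,W} and {L}.
Refine {D,H,R,S,W} on symbol q: members go to different blocks, giving {H,R,S,W} and {D}.
Split {H,R,S,W} by δ(·,q) → {S,W} and {H,R}.
Split {I,N} by δ(·,p) → {N} and {I}.
Split {H,R} by δ(·,p) → {R} and {H}.
No further refinement is possible. Final partition (8 blocks): {S,W} | {N} | {X} | {L} | {D} | {R} | {I} | {H}.
State W belongs to the block {S,W}, which has 2 states.

2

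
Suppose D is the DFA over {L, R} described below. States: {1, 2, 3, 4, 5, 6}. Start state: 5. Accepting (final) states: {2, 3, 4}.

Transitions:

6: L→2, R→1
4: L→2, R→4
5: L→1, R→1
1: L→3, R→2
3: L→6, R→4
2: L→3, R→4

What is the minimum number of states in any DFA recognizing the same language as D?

All states are reachable from the start state.
Initial partition by acceptance: {2,3,4} | {1,5,6}.
Split {2,3,4} by δ(·,L) → {2,4} and {3}.
On input L, block {2,4} splits into {2} and {4}.
On input L, block {1,5,6} splits into {1} and {5} and {6}.
No further refinement is possible. Final partition (6 blocks): {2} | {1} | {3} | {4} | {5} | {6}.

6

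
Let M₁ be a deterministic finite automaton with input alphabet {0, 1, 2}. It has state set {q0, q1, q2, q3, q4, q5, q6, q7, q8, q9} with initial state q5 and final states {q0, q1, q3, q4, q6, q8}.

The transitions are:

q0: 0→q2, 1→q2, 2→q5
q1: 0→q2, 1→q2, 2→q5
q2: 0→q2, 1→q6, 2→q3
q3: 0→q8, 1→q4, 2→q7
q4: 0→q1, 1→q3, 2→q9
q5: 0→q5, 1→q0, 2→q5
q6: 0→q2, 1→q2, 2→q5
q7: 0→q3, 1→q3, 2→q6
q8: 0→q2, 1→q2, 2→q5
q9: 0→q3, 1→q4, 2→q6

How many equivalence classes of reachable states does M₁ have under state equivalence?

5

Initial partition by acceptance: {q0,q1,q3,q4,q6,q8} | {q2,q5,q7,q9}.
Refine {q0,q1,q3,q4,q6,q8} on symbol 0: members go to different blocks, giving {q0,q1,q6,q8} and {q3,q4}.
Refine {q2,q5,q7,q9} on symbol 0: members go to different blocks, giving {q2,q5} and {q7,q9}.
On input 2, block {q2,q5} splits into {q2} and {q5}.
No further refinement is possible. Final partition (5 blocks): {q0,q1,q6,q8} | {q2} | {q3,q4} | {q7,q9} | {q5}.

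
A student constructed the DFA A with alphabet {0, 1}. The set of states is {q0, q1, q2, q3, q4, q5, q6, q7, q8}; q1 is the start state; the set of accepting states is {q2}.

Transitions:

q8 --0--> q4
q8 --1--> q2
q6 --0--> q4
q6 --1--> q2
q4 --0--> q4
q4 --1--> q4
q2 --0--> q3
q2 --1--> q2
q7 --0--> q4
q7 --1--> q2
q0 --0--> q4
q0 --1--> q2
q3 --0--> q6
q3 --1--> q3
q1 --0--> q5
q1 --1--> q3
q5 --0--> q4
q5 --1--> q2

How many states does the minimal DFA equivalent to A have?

4

Reachable states from the start: {q1,q2,q3,q4,q5,q6}. Unreachable: {q0,q7,q8} — drop them.
P0 = {q2} | {q1,q3,q4,q5,q6}.
Refine {q1,q3,q4,q5,q6} on symbol 1: members go to different blocks, giving {q1,q3,q4} and {q5,q6}.
Split {q1,q3,q4} by δ(·,0) → {q1,q3} and {q4}.
Stable partition: {q2} | {q1,q3} | {q5,q6} | {q4} — 4 equivalence classes.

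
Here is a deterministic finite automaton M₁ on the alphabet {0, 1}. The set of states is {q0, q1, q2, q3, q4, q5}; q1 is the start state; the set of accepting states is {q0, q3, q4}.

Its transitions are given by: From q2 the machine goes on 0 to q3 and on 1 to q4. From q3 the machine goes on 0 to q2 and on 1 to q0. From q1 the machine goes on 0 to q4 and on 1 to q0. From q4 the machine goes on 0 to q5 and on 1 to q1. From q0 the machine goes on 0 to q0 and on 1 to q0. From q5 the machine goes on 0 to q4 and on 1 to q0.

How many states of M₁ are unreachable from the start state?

2

BFS from q1 reaches {q0, q1, q4, q5}; the 2 state(s) q2, q3 are never visited.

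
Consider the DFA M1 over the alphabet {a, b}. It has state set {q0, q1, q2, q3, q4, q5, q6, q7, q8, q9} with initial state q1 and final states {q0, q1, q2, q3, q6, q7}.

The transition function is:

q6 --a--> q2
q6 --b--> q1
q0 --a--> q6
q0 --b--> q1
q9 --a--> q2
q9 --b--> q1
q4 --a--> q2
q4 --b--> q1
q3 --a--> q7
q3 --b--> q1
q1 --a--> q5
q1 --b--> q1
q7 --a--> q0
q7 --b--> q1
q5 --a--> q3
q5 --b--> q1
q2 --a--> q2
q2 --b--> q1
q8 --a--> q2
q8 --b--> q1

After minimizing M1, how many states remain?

First remove the unreachable states {q4,q8,q9}; 7 states remain.
Initial partition by acceptance: {q0,q1,q2,q3,q6,q7} | {q5}.
Refine {q0,q1,q2,q3,q6,q7} on symbol a: members go to different blocks, giving {q0,q2,q3,q6,q7} and {q1}.
No further refinement is possible. Final partition (3 blocks): {q0,q2,q3,q6,q7} | {q5} | {q1}.

3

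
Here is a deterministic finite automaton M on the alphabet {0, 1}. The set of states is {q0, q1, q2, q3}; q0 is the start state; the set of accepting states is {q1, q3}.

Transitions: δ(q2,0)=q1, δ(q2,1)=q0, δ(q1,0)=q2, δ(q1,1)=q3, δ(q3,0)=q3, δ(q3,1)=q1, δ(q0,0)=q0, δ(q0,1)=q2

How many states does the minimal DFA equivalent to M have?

Every state is reachable, so we keep all 4.
P0 = {q1,q3} | {q0,q2}.
Split {q1,q3} by δ(·,0) → {q1} and {q3}.
Refine {q0,q2} on symbol 0: members go to different blocks, giving {q0} and {q2}.
The partition is now stable with 4 blocks: {q1} | {q0} | {q3} | {q2}.

4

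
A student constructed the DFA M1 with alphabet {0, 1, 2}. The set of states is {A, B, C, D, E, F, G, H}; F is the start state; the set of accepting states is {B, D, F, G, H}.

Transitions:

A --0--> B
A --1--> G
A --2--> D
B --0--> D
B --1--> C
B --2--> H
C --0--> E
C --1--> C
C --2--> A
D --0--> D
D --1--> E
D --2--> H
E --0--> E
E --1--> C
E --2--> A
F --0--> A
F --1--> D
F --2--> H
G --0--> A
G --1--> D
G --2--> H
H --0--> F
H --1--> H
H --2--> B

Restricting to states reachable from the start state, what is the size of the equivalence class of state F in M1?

2

Every state is reachable, so we keep all 8.
P0 = {B,D,F,G,H} | {A,C,E}.
On input 0, block {B,D,F,G,H} splits into {B,D,H} and {F,G}.
On input 0, block {B,D,H} splits into {B,D} and {H}.
On input 0, block {A,C,E} splits into {C,E} and {A}.
No further refinement is possible. Final partition (5 blocks): {B,D} | {C,E} | {F,G} | {H} | {A}.
The equivalence class containing F is {F,G}, of size 2.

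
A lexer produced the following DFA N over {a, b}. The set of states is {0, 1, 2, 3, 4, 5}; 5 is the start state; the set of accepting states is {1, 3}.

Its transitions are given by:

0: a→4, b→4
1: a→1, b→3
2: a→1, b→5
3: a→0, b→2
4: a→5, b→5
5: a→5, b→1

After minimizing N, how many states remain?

Every state is reachable, so we keep all 6.
Start with accepting vs non-accepting: {1,3} | {0,2,4,5}.
On input a, block {1,3} splits into {1} and {3}.
On input a, block {0,2,4,5} splits into {0,4,5} and {2}.
Split {0,4,5} by δ(·,b) → {0,4} and {5}.
On input a, block {0,4} splits into {0} and {4}.
No further refinement is possible. Final partition (6 blocks): {1} | {0} | {3} | {2} | {5} | {4}.

6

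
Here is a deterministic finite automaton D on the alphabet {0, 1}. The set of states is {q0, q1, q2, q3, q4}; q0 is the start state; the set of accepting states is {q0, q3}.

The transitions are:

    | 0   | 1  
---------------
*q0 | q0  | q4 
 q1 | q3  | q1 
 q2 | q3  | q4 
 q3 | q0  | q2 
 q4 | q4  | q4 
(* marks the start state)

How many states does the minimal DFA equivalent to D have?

First remove the unreachable states {q1,q2,q3}; 2 states remain.
Start with accepting vs non-accepting: {q0} | {q4}.
The partition is now stable with 2 blocks: {q0} | {q4}.

2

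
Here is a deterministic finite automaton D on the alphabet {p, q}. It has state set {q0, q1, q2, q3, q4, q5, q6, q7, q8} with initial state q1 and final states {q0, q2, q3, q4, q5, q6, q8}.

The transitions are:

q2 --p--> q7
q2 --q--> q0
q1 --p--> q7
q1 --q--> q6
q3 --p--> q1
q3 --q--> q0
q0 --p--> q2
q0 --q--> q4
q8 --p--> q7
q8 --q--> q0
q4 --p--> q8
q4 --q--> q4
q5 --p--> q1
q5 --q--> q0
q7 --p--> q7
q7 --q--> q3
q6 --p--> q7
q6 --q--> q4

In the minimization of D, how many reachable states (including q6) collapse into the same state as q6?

States {q5} cannot be reached from the start state, so discard them.
P0 = {q0,q2,q3,q4,q6,q8} | {q1,q7}.
Refine {q0,q2,q3,q4,q6,q8} on symbol p: members go to different blocks, giving {q2,q3,q6,q8} and {q0,q4}.
No further refinement is possible. Final partition (3 blocks): {q2,q3,q6,q8} | {q1,q7} | {q0,q4}.
State q6 belongs to the block {q2,q3,q6,q8}, which has 4 states.

4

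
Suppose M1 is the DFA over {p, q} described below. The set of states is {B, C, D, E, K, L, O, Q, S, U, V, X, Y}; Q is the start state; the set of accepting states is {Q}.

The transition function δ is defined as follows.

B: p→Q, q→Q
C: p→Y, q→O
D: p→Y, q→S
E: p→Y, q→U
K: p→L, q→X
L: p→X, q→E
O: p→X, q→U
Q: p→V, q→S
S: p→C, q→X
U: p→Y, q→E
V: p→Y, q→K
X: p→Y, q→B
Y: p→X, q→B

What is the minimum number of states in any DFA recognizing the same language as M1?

First remove the unreachable states {D}; 12 states remain.
Start with accepting vs non-accepting: {Q} | {B,C,E,K,L,O,S,U,V,X,Y}.
On input p, block {B,C,E,K,L,O,S,U,V,X,Y} splits into {C,E,K,L,O,S,U,V,X,Y} and {B}.
Split {C,E,K,L,O,S,U,V,X,Y} by δ(·,q) → {C,E,K,L,O,S,U,V} and {X,Y}.
Split {C,E,K,L,O,S,U,V} by δ(·,p) → {C,E,L,O,U,V} and {K,S}.
Refine {C,E,L,O,U,V} on symbol q: members go to different blocks, giving {C,E,L,O,U} and {V}.
No further refinement is possible. Final partition (6 blocks): {Q} | {C,E,L,O,U} | {B} | {X,Y} | {K,S} | {V}.

6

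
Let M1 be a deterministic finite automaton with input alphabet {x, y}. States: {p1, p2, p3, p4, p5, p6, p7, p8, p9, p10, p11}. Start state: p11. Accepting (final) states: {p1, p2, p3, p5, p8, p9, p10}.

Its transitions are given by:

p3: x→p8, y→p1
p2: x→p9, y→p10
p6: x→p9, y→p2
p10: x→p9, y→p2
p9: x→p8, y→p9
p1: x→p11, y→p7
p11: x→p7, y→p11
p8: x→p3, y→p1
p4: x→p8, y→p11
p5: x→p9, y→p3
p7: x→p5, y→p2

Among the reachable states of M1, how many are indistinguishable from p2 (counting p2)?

2

Reachable states from the start: {p1,p2,p3,p5,p7,p8,p9,p10,p11}. Unreachable: {p4,p6} — drop them.
P0 = {p1,p2,p3,p5,p8,p9,p10} | {p7,p11}.
Split {p1,p2,p3,p5,p8,p9,p10} by δ(·,x) → {p2,p3,p5,p8,p9,p10} and {p1}.
Split {p2,p3,p5,p8,p9,p10} by δ(·,y) → {p2,p5,p9,p10} and {p3,p8}.
Split {p2,p5,p9,p10} by δ(·,x) → {p2,p5,p10} and {p9}.
Refine {p2,p5,p10} on symbol y: members go to different blocks, giving {p2,p10} and {p5}.
On input x, block {p7,p11} splits into {p7} and {p11}.
The partition is now stable with 7 blocks: {p2,p10} | {p7} | {p1} | {p3,p8} | {p9} | {p5} | {p11}.
The equivalence class containing p2 is {p2,p10}, of size 2.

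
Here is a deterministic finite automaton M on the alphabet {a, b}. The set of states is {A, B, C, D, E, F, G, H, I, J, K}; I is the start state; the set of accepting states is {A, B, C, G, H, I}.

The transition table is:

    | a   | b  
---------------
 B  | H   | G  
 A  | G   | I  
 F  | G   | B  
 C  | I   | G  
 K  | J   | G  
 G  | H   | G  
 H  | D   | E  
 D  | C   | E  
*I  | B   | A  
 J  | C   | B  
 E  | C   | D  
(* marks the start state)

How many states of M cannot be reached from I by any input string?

No path from I leads to F, J, K; the other 8 states are all reachable.

3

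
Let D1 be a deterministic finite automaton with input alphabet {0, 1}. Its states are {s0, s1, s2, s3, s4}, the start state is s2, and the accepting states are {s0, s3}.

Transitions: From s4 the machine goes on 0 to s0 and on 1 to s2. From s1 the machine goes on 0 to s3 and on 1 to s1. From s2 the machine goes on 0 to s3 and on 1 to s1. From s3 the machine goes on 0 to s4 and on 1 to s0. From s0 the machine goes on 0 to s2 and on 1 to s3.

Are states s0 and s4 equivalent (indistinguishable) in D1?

Start with accepting vs non-accepting: {s0,s3} | {s1,s2,s4}.
Stable partition: {s0,s3} | {s1,s2,s4} — 2 equivalence classes.
s0 and s4 end up in different blocks, so they are distinguishable. For instance, the string 'ε' is accepted from only s0.

No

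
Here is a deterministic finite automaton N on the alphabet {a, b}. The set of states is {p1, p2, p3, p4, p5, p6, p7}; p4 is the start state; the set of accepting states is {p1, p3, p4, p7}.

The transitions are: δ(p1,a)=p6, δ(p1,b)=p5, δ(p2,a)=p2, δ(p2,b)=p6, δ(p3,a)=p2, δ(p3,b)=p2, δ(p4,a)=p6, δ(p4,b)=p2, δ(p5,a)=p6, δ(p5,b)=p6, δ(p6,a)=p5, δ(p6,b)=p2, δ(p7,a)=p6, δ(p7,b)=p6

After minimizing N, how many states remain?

First remove the unreachable states {p1,p3,p7}; 4 states remain.
P0 = {p4} | {p2,p5,p6}.
No further refinement is possible. Final partition (2 blocks): {p4} | {p2,p5,p6}.

2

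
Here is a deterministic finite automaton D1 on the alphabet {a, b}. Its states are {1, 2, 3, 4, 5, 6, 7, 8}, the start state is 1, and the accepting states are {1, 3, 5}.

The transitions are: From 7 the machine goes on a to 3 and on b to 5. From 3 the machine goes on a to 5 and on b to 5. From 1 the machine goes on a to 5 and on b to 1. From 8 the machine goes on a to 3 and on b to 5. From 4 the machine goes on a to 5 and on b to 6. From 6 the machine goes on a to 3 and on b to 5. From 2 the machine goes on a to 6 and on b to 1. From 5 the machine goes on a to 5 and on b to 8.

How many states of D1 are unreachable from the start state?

No path from 1 leads to 2, 4, 6, 7; the other 4 states are all reachable.

4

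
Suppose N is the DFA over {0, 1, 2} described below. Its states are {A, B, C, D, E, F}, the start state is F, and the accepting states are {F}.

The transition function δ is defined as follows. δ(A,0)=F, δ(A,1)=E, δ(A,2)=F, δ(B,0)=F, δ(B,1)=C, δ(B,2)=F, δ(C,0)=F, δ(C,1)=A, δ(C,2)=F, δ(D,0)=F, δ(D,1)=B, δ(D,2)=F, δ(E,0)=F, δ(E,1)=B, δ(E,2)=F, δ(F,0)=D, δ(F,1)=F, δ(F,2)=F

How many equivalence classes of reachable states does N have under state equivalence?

2

Initial partition by acceptance: {F} | {A,B,C,D,E}.
No further refinement is possible. Final partition (2 blocks): {F} | {A,B,C,D,E}.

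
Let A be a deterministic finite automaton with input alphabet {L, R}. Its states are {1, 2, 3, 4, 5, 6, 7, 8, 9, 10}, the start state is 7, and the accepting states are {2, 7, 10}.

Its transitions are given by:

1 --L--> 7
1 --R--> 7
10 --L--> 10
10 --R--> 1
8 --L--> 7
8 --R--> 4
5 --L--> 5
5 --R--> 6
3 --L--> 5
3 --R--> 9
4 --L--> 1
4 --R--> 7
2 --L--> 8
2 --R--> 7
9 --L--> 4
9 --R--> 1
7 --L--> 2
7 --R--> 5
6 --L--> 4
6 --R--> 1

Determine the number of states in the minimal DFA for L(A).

7

Reachable states from the start: {1,2,4,5,6,7,8}. Unreachable: {3,9,10} — drop them.
Start with accepting vs non-accepting: {2,7} | {1,4,5,6,8}.
Refine {2,7} on symbol L: members go to different blocks, giving {2} and {7}.
On input L, block {1,4,5,6,8} splits into {4,5,6} and {1,8}.
Split {4,5,6} by δ(·,L) → {5,6} and {4}.
On input L, block {5,6} splits into {5} and {6}.
Split {1,8} by δ(·,R) → {1} and {8}.
The partition is now stable with 7 blocks: {2} | {5} | {7} | {1} | {4} | {6} | {8}.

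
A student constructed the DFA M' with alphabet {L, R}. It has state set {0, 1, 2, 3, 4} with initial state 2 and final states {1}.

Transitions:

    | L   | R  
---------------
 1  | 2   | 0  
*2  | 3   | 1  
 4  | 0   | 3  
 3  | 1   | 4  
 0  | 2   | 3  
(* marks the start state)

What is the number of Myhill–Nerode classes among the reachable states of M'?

5

Initial partition by acceptance: {1} | {0,2,3,4}.
Split {0,2,3,4} by δ(·,L) → {0,2,4} and {3}.
Split {0,2,4} by δ(·,L) → {0,4} and {2}.
Refine {0,4} on symbol L: members go to different blocks, giving {0} and {4}.
The partition is now stable with 5 blocks: {1} | {0} | {3} | {2} | {4}.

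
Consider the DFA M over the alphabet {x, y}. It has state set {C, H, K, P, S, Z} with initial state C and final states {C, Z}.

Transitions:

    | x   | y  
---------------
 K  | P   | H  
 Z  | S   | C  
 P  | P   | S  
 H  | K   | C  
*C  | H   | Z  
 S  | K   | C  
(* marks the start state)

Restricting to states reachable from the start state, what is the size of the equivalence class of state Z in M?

All states are reachable from the start state.
Start with accepting vs non-accepting: {C,Z} | {H,K,P,S}.
Refine {H,K,P,S} on symbol y: members go to different blocks, giving {H,S} and {K,P}.
No further refinement is possible. Final partition (3 blocks): {C,Z} | {H,S} | {K,P}.
State Z belongs to the block {C,Z}, which has 2 states.

2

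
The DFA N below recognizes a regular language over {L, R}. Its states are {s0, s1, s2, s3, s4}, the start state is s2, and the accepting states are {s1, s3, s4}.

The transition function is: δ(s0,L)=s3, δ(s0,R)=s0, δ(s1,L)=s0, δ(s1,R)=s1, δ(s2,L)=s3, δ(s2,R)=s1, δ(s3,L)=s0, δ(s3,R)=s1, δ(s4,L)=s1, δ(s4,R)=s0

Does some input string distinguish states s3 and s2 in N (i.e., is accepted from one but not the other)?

Reachable states from the start: {s0,s1,s2,s3}. Unreachable: {s4} — drop them.
P0 = {s1,s3} | {s0,s2}.
On input R, block {s0,s2} splits into {s0} and {s2}.
No further refinement is possible. Final partition (3 blocks): {s1,s3} | {s0} | {s2}.
s3 and s2 end up in different blocks, so they are distinguishable. For instance, the string 'ε' is accepted from only s3.

Yes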